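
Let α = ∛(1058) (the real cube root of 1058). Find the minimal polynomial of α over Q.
m_α(x) = x^3 - 1058

α satisfies α^3 = 1058, so x^3 - 1058 annihilates α. By the rational root test, a rational root p/q (in lowest terms) of x^3 - 1058 would satisfy p^3 = 1058 q^3, forcing q = 1 and p^3 = 1058; but 1058 is not a perfect cube, contradiction. A monic cubic over Q with no rational root is irreducible (any nontrivial factorization would include a linear factor). Hence x^3 - 1058 is the minimal polynomial of α, and in particular [Q(α):Q] = 3.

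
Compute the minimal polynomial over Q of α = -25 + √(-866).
m_α(x) = x^2 + 50x + 1491

From α + 25 = √(-866), squaring gives (α + 25)^2 = -866, i.e. α^2 + 50α + 625 = -866, so α^2 + 50α + 1491 = 0. The discriminant of x^2 + 50x + 1491 is (50)^2 - 4·(1491) = 2500 - 5964 = -3464, and 4·(-866) is not a perfect square in Q since -866 is squarefree and ≠ 1. Hence x^2 + 50x + 1491 is irreducible over Q and is the minimal polynomial of α.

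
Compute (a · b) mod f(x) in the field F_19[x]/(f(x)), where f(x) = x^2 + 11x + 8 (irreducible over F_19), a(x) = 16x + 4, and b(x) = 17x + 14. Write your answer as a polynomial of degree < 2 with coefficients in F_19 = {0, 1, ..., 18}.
a · b ≡ 17x + 8 (mod f(x))

Multiply in F_19[x]: a(x)·b(x) = (16x + 4)·(17x + 14) = 6x^2 + 7x + 18. This has degree ≥ 2, so divide by f(x) over F_19: 6x^2 + 7x + 18 = (6)·(x^2 + 11x + 8) + (17x + 8). Hence a·b ≡ 17x + 8 (mod f). (F_19[x]/(f) is a field with 19^2 = 361 elements since f is irreducible of degree 2.)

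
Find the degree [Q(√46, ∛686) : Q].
[Q(√46, ∛686) : Q] = 6

Let L = Q(√46, ∛686). Since Q(√46) ⊂ L and [Q(√46):Q] = 2, the tower law gives 2 | [L:Q]. Likewise Q(∛686) ⊂ L with [Q(∛686):Q] = 3 (because 686 is not a perfect cube), so 3 | [L:Q]. As gcd(2,3) = 1, [L:Q] is divisible by 6. Conversely L is generated over Q by √46 and ∛686, so [L:Q] ≤ 2·3 = 6. Therefore [Q(√46, ∛686) : Q] = 6.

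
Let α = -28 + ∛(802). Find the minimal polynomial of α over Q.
m_α(x) = x^3 + 84x^2 + 2352x + 21150

Set β = α + 28 = ∛(802), so β^3 = 802. Then (α + 28)^3 - 802 = 0, i.e. α is a root of g(x) = (x + 28)^3 - 802 = x^3 + 84x^2 + 2352x + 21150. Since g(x) = h(x + 28) where h(x) = x^3 - 802, and h is irreducible over Q (because 802 is not a perfect cube, so h has no rational root, and a monic cubic with no rational root is irreducible), g is also irreducible (irreducibility is preserved under the substitution x → x + 28). Hence m_α(x) = x^3 + 84x^2 + 2352x + 21150.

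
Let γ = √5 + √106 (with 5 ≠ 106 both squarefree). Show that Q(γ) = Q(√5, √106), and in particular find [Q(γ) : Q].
[Q(γ) : Q] = 4 (equivalently, Q(γ) = Q(√5, √106))

Obviously Q(γ) ⊆ Q(√5, √106), and [Q(√5, √106):Q] = 4 (since 5, 106 are distinct squarefree integers > 1 with 530 not a perfect square). To show equality we compute the minimal polynomial of γ. From γ = √5 + √106: γ^2 = 5 + 2√(530) + 106 = 111 + 2√(530), so γ^2 - 111 = 2√(530); squaring, (γ^2 - 111)^2 = 4·530, i.e. γ^4 - 222γ^2 + 12321 - 2120 = 0, i.e. γ^4 - 222γ^2 + 10201 = 0. So γ is a root of x^4 - 222x^2 + 10201. This polynomial is irreducible over Q: it has no rational root (each ±√5 ± √106 is irrational), and any factorization into two quadratics over Q would force √(530) ∈ Q (pairing opposite roots) or √5, √106 ∈ Q (other pairings), all impossible. Hence [Q(γ):Q] = 4 = [Q(√5, √106):Q], so Q(γ) = Q(√5, √106).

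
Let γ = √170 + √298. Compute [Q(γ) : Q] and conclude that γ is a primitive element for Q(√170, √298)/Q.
[Q(γ) : Q] = 4 (equivalently, Q(γ) = Q(√170, √298))

Obviously Q(γ) ⊆ Q(√170, √298), and [Q(√170, √298):Q] = 4 (since 170, 298 are distinct squarefree integers > 1 with 50660 not a perfect square). To show equality we compute the minimal polynomial of γ. From γ = √170 + √298: γ^2 = 170 + 2√(50660) + 298 = 468 + 2√(50660), so γ^2 - 468 = 2√(50660); squaring, (γ^2 - 468)^2 = 4·50660, i.e. γ^4 - 936γ^2 + 219024 - 202640 = 0, i.e. γ^4 - 936γ^2 + 16384 = 0. So γ is a root of x^4 - 936x^2 + 16384. This polynomial is irreducible over Q: it has no rational root (each ±√170 ± √298 is irrational), and any factorization into two quadratics over Q would force √(50660) ∈ Q (pairing opposite roots) or √170, √298 ∈ Q (other pairings), all impossible. Hence [Q(γ):Q] = 4 = [Q(√170, √298):Q], so Q(γ) = Q(√170, √298).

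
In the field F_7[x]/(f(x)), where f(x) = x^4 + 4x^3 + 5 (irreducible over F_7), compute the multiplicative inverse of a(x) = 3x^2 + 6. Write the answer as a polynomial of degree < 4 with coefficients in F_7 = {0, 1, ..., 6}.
a(x)^(-1) ≡ 5x^3 + 2x^2 + 2x + 3 (mod f(x))

Since f is irreducible over F_7, F_7[x]/(f) is a field and a(x) ≠ 0 has an inverse. Apply the extended Euclidean algorithm to f(x) and a(x) in F_7[x]: f(x) = (5x^2 + 6x + 4)·a(x) + (6x + 2);  a(x) = (4x + 1)·(6x + 2) + (4). The last nonzero remainder is the constant 4 = gcd(f, a) in F_7. Back-substituting through the division chain expresses 4 = s(x)·a(x) + t(x)·f(x) with s(x) ≡ 6x^3 + x^2 + x + 5 (mod f), so (6x^3 + x^2 + x + 5)·a(x) ≡ 4 (mod f). Multiplying by 4^(-1) ≡ 2 in F_7 gives a(x)^(-1) ≡ 2·(6x^3 + x^2 + x + 5) ≡ 5x^3 + 2x^2 + 2x + 3 (mod f). Check: (3x^2 + 6)·(5x^3 + 2x^2 + 2x + 3) = x^5 + 6x^4 + x^3 + 5x + 4 ≡ 1 (mod x^4 + 4x^3 + 5).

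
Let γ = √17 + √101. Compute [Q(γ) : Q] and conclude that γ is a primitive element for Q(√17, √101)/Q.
[Q(γ) : Q] = 4 (equivalently, Q(γ) = Q(√17, √101))

Obviously Q(γ) ⊆ Q(√17, √101), and [Q(√17, √101):Q] = 4 (since 17, 101 are distinct squarefree integers > 1 with 1717 not a perfect square). To show equality we compute the minimal polynomial of γ. From γ = √17 + √101: γ^2 = 17 + 2√(1717) + 101 = 118 + 2√(1717), so γ^2 - 118 = 2√(1717); squaring, (γ^2 - 118)^2 = 4·1717, i.e. γ^4 - 236γ^2 + 13924 - 6868 = 0, i.e. γ^4 - 236γ^2 + 7056 = 0. So γ is a root of x^4 - 236x^2 + 7056. This polynomial is irreducible over Q: it has no rational root (each ±√17 ± √101 is irrational), and any factorization into two quadratics over Q would force √(1717) ∈ Q (pairing opposite roots) or √17, √101 ∈ Q (other pairings), all impossible. Hence [Q(γ):Q] = 4 = [Q(√17, √101):Q], so Q(γ) = Q(√17, √101).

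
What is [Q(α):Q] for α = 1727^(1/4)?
[Q(α):Q] = 4

α is a root of x^4 - 1727. By Eisenstein's criterion at the prime p = 11 (which divides the constant term 1727 but p^2 = 121 does not, since 1727 is squarefree), x^4 - 1727 is irreducible over Q. Hence [Q(α):Q] = 4.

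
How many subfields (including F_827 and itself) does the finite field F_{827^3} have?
F_{827^3} has 2 subfields

The subfields of F_{p^n} are exactly the fields F_{p^d} for d | n (each is the fixed field of the unique index-d subgroup of Gal(F_{p^n}/F_p) ≅ Z/nZ). The divisors of n = 3 are {1, 3}, giving 2 subfields: F_{827^1}, F_{827^3}.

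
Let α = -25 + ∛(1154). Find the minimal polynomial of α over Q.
m_α(x) = x^3 + 75x^2 + 1875x + 14471

Set β = α + 25 = ∛(1154), so β^3 = 1154. Then (α + 25)^3 - 1154 = 0, i.e. α is a root of g(x) = (x + 25)^3 - 1154 = x^3 + 75x^2 + 1875x + 14471. Since g(x) = h(x + 25) where h(x) = x^3 - 1154, and h is irreducible over Q (because 1154 is not a perfect cube, so h has no rational root, and a monic cubic with no rational root is irreducible), g is also irreducible (irreducibility is preserved under the substitution x → x + 25). Hence m_α(x) = x^3 + 75x^2 + 1875x + 14471.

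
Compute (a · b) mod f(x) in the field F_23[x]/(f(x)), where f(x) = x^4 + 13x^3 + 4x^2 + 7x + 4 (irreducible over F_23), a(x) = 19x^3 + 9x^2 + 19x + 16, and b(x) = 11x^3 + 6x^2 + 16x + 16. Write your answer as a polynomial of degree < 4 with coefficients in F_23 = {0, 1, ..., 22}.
a · b ≡ x^3 + 22x^2 + 13x + 16 (mod f(x))

Multiply in F_23[x]: a(x)·b(x) = (19x^3 + 9x^2 + 19x + 16)·(11x^3 + 6x^2 + 16x + 16) = 2x^6 + 6x^5 + 15x^4 + 2x^3 + 15x^2 + 8x + 3. This has degree ≥ 4, so divide by f(x) over F_23: 2x^6 + 6x^5 + 15x^4 + 2x^3 + 15x^2 + 8x + 3 = (2x^2 + 3x + 14)·(x^4 + 13x^3 + 4x^2 + 7x + 4) + (x^3 + 22x^2 + 13x + 16). Hence a·b ≡ x^3 + 22x^2 + 13x + 16 (mod f). (F_23[x]/(f) is a field with 23^4 = 279841 elements since f is irreducible of degree 4.)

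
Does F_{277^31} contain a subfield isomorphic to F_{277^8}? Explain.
No: F_{277^8} is not a subfield of F_{277^31}

F_{p^m} embeds in F_{p^n} iff m | n. Here 8 ∤ 31 (since 31 = 3·8 + 7 with remainder 7 ≠ 0), so F_{277^8} is not a subfield of F_{277^31}. Equivalently: if it were, the tower law would give 8 = [F_{277^8}:F_277] dividing [F_{277^31}:F_277] = 31, contradiction.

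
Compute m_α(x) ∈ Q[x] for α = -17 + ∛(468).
m_α(x) = x^3 + 51x^2 + 867x + 4445

Set β = α + 17 = ∛(468), so β^3 = 468. Then (α + 17)^3 - 468 = 0, i.e. α is a root of g(x) = (x + 17)^3 - 468 = x^3 + 51x^2 + 867x + 4445. Since g(x) = h(x + 17) where h(x) = x^3 - 468, and h is irreducible over Q (because 468 is not a perfect cube, so h has no rational root, and a monic cubic with no rational root is irreducible), g is also irreducible (irreducibility is preserved under the substitution x → x + 17). Hence m_α(x) = x^3 + 51x^2 + 867x + 4445.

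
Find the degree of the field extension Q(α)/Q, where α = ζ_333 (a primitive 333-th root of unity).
[Q(α):Q] = 216

The minimal polynomial of ζ_333 over Q is the 333-th cyclotomic polynomial Φ_333(x), which is irreducible over Q and has degree φ(333) = 216. Hence [Q(α):Q] = φ(333) = 216.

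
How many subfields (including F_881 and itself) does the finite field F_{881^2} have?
F_{881^2} has 2 subfields

The subfields of F_{p^n} are exactly the fields F_{p^d} for d | n (each is the fixed field of the unique index-d subgroup of Gal(F_{p^n}/F_p) ≅ Z/nZ). The divisors of n = 2 are {1, 2}, giving 2 subfields: F_{881^1}, F_{881^2}.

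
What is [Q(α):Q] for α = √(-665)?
[Q(α):Q] = 2

[Q(α):Q] equals the degree of the minimal polynomial of α. Here α^2 = -665 and x^2 + 665 is irreducible (d = -665 is squarefree, ≠ 1, hence not a square), so deg(m_α) = 2. Thus [Q(α):Q] = 2.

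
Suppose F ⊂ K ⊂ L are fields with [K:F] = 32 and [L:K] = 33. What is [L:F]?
[L:F] = 1056

The tower law says that for any tower of field extensions F ⊂ K ⊂ L with finite degrees, [L:F] = [L:K] · [K:F]. Here this gives [L:F] = 33 · 32 = 1056.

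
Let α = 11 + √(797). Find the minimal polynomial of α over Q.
m_α(x) = x^2 - 22x - 676

From α - 11 = √(797), squaring gives (α - 11)^2 = 797, i.e. α^2 - 22α + 121 = 797, so α^2 - 22α - 676 = 0. The discriminant of x^2 - 22x - 676 is (-22)^2 - 4·(-676) = 484 + 2704 = 3188, and 4·(797) is not a perfect square in Q since 797 is squarefree and ≠ 1. Hence x^2 - 22x - 676 is irreducible over Q and is the minimal polynomial of α.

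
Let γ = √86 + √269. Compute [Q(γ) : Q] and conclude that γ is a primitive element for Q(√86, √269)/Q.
[Q(γ) : Q] = 4 (equivalently, Q(γ) = Q(√86, √269))

Obviously Q(γ) ⊆ Q(√86, √269), and [Q(√86, √269):Q] = 4 (since 86, 269 are distinct squarefree integers > 1 with 23134 not a perfect square). To show equality we compute the minimal polynomial of γ. From γ = √86 + √269: γ^2 = 86 + 2√(23134) + 269 = 355 + 2√(23134), so γ^2 - 355 = 2√(23134); squaring, (γ^2 - 355)^2 = 4·23134, i.e. γ^4 - 710γ^2 + 126025 - 92536 = 0, i.e. γ^4 - 710γ^2 + 33489 = 0. So γ is a root of x^4 - 710x^2 + 33489. This polynomial is irreducible over Q: it has no rational root (each ±√86 ± √269 is irrational), and any factorization into two quadratics over Q would force √(23134) ∈ Q (pairing opposite roots) or √86, √269 ∈ Q (other pairings), all impossible. Hence [Q(γ):Q] = 4 = [Q(√86, √269):Q], so Q(γ) = Q(√86, √269).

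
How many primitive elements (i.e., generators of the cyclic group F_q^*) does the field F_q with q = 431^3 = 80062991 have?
There are φ(80062990) = 26345088 primitive elements

F_q^* is cyclic of order q - 1 = 80062990. A cyclic group of order m has exactly φ(m) generators. Here m = 80062990 = 2 · 5 · 7 · 43 · 67 · 397, so the number of primitive elements is φ(80062990) = 26345088.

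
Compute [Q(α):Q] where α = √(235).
[Q(α):Q] = 2

[Q(α):Q] equals the degree of the minimal polynomial of α. Here α^2 = 235 and x^2 - 235 is irreducible (d = 235 is squarefree, ≠ 1, hence not a square), so deg(m_α) = 2. Thus [Q(α):Q] = 2.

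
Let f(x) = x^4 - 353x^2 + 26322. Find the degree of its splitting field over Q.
[K : Q] = 4

Solving the quadratic in x^2: x^2 = (353 ± √(353^2 - 4·26322))/2 = (353 ± √19321)/2 = (353 ± 139)/2, giving x^2 = 246 or x^2 = 107. So f(x) = (x^2 - 246)(x^2 - 107) and the roots of f are ±√246, ±√107. Hence the splitting field is K = Q(√246, √107). Since 246 and 107 are distinct squarefree integers > 1, their product 26322 is not a perfect square, so √107 ∉ Q(√246). By the tower law [K:Q] = [Q(√246,√107):Q(√246)] · [Q(√246):Q] = 2 · 2 = 4.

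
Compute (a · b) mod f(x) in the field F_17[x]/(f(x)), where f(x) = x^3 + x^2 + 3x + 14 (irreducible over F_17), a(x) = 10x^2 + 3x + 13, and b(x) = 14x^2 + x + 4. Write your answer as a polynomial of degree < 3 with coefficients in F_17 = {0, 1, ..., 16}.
a · b ≡ 12x^2 + 12x + 9 (mod f(x))

Multiply in F_17[x]: a(x)·b(x) = (10x^2 + 3x + 13)·(14x^2 + x + 4) = 4x^4 + x^3 + 4x^2 + 8x + 1. This has degree ≥ 3, so divide by f(x) over F_17: 4x^4 + x^3 + 4x^2 + 8x + 1 = (4x + 14)·(x^3 + x^2 + 3x + 14) + (12x^2 + 12x + 9). Hence a·b ≡ 12x^2 + 12x + 9 (mod f). (F_17[x]/(f) is a field with 17^3 = 4913 elements since f is irreducible of degree 3.)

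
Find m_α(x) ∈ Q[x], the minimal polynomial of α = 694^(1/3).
m_α(x) = x^3 - 694

α satisfies α^3 = 694, so x^3 - 694 annihilates α. By the rational root test, a rational root p/q (in lowest terms) of x^3 - 694 would satisfy p^3 = 694 q^3, forcing q = 1 and p^3 = 694; but 694 is not a perfect cube, contradiction. A monic cubic over Q with no rational root is irreducible (any nontrivial factorization would include a linear factor). Hence x^3 - 694 is the minimal polynomial of α, and in particular [Q(α):Q] = 3.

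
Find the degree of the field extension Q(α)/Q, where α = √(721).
[Q(α):Q] = 2

[Q(α):Q] equals the degree of the minimal polynomial of α. Here α^2 = 721 and x^2 - 721 is irreducible (d = 721 is squarefree, ≠ 1, hence not a square), so deg(m_α) = 2. Thus [Q(α):Q] = 2.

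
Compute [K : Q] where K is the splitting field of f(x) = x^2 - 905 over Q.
[K : Q] = 2

f(x) = x^2 - 905 factors as (x - √905)(x + √905). The splitting field is K = Q(√905). Since 905 is squarefree and > 1, it is not a perfect square, so x^2 - 905 is irreducible over Q and [Q(√905) : Q] = 2. Hence [K : Q] = 2.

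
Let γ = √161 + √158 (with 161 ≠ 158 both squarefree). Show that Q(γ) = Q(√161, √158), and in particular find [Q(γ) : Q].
[Q(γ) : Q] = 4 (equivalently, Q(γ) = Q(√161, √158))

Obviously Q(γ) ⊆ Q(√161, √158), and [Q(√161, √158):Q] = 4 (since 161, 158 are distinct squarefree integers > 1 with 25438 not a perfect square). To show equality we compute the minimal polynomial of γ. From γ = √161 + √158: γ^2 = 161 + 2√(25438) + 158 = 319 + 2√(25438), so γ^2 - 319 = 2√(25438); squaring, (γ^2 - 319)^2 = 4·25438, i.e. γ^4 - 638γ^2 + 101761 - 101752 = 0, i.e. γ^4 - 638γ^2 + 9 = 0. So γ is a root of x^4 - 638x^2 + 9. This polynomial is irreducible over Q: it has no rational root (each ±√161 ± √158 is irrational), and any factorization into two quadratics over Q would force √(25438) ∈ Q (pairing opposite roots) or √161, √158 ∈ Q (other pairings), all impossible. Hence [Q(γ):Q] = 4 = [Q(√161, √158):Q], so Q(γ) = Q(√161, √158).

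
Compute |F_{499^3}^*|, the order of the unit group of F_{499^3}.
|F_{499^3}^*| = 124251498

F_{499^3} has 499^3 = 124251499 elements; its multiplicative group consists of all nonzero elements, so |F_{499^3}^*| = 124251499 - 1 = 124251498. (It is cyclic since any finite subgroup of the multiplicative group of a field is cyclic.)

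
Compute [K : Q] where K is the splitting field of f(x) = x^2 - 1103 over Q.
[K : Q] = 2

f(x) = x^2 - 1103 factors as (x - √1103)(x + √1103). The splitting field is K = Q(√1103). Since 1103 is squarefree and > 1, it is not a perfect square, so x^2 - 1103 is irreducible over Q and [Q(√1103) : Q] = 2. Hence [K : Q] = 2.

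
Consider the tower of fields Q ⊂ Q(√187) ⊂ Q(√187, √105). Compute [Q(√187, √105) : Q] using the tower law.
[Q(√187, √105) : Q] = 4

[Q(√187):Q] = 2 (min poly x^2 - 187, irreducible since 187 is squarefree > 1). For the top step, suppose √105 ∈ Q(√187), say √105 = c + d√187 with c, d ∈ Q. Squaring: 105 = c^2 + 187d^2 + 2cd√187. Since √187 ∉ Q this forces 2cd = 0. If d = 0 then √105 = c ∈ Q, contradicting 105 squarefree > 1. If c = 0 then 105 = 187d^2, so 187·105 = (187d)^2 is a perfect square in Q — but 187·105 = 19635 is not a perfect square (since 187 and 105 are distinct squarefree integers). Contradiction. Hence √105 ∉ Q(√187), so x^2 - 105 stays irreducible over Q(√187) and [Q(√187, √105) : Q(√187)] = 2. By the tower law, [Q(√187, √105) : Q] = 2 · 2 = 4.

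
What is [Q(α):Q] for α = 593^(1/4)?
[Q(α):Q] = 4

α is a root of x^4 - 593. By Eisenstein's criterion at the prime p = 593 (which divides the constant term 593 but p^2 = 351649 does not, since 593 is squarefree), x^4 - 593 is irreducible over Q. Hence [Q(α):Q] = 4.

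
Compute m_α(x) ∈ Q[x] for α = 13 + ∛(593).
m_α(x) = x^3 - 39x^2 + 507x - 2790

Set β = α - 13 = ∛(593), so β^3 = 593. Then (α - 13)^3 - 593 = 0, i.e. α is a root of g(x) = (x - 13)^3 - 593 = x^3 - 39x^2 + 507x - 2790. Since g(x) = h(x - 13) where h(x) = x^3 - 593, and h is irreducible over Q (because 593 is not a perfect cube, so h has no rational root, and a monic cubic with no rational root is irreducible), g is also irreducible (irreducibility is preserved under the substitution x → x - 13). Hence m_α(x) = x^3 - 39x^2 + 507x - 2790.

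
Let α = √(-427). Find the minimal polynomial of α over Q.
m_α(x) = x^2 + 427

α satisfies α^2 + 427 = 0, so x^2 + 427 annihilates α. Since d = -427 is squarefree and ≠ 1, it is not a perfect square in Q, so x^2 + 427 has no rational root and is therefore irreducible over Q (a degree-2 polynomial over a field is irreducible iff it has no root). Hence m_α(x) = x^2 + 427.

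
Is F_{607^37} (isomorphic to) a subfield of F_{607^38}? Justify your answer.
No: F_{607^37} is not a subfield of F_{607^38}

F_{p^m} embeds in F_{p^n} iff m | n. Here 37 ∤ 38 (since 38 = 1·37 + 1 with remainder 1 ≠ 0), so F_{607^37} is not a subfield of F_{607^38}. Equivalently: if it were, the tower law would give 37 = [F_{607^37}:F_607] dividing [F_{607^38}:F_607] = 38, contradiction.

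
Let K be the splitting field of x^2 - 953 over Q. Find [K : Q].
[K : Q] = 2

f(x) = x^2 - 953 factors as (x - √953)(x + √953). The splitting field is K = Q(√953). Since 953 is squarefree and > 1, it is not a perfect square, so x^2 - 953 is irreducible over Q and [Q(√953) : Q] = 2. Hence [K : Q] = 2.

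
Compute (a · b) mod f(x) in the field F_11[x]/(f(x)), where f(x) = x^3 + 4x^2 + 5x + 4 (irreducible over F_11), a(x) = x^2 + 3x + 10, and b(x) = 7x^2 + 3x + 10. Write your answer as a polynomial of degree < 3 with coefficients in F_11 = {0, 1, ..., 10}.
a · b ≡ 4x^2 + 8x + 6 (mod f(x))

Multiply in F_11[x]: a(x)·b(x) = (x^2 + 3x + 10)·(7x^2 + 3x + 10) = 7x^4 + 2x^3 + x^2 + 5x + 1. This has degree ≥ 3, so divide by f(x) over F_11: 7x^4 + 2x^3 + x^2 + 5x + 1 = (7x + 7)·(x^3 + 4x^2 + 5x + 4) + (4x^2 + 8x + 6). Hence a·b ≡ 4x^2 + 8x + 6 (mod f). (F_11[x]/(f) is a field with 11^3 = 1331 elements since f is irreducible of degree 3.)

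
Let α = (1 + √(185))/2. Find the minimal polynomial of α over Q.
m_α(x) = x^2 - x - 46

From 2α - 1 = √(185), squaring gives (2α - 1)^2 = 185, i.e. 4α^2 - 4α + 1 = 185, so α^2 - α + (1 - 185)/4 = 0. Since 185 ≡ 1 (mod 4), (1 - 185)/4 = -46 ∈ Z. The polynomial x^2 - x - 46 has discriminant 1 - 4·(-46) = 185, which is not a perfect square in Q (d = 185 is squarefree and ≠ 1), so x^2 - x - 46 is irreducible over Q. It is the minimal polynomial of α.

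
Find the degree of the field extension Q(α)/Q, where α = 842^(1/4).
[Q(α):Q] = 4

α is a root of x^4 - 842. By Eisenstein's criterion at the prime p = 2 (which divides the constant term 842 but p^2 = 4 does not, since 842 is squarefree), x^4 - 842 is irreducible over Q. Hence [Q(α):Q] = 4.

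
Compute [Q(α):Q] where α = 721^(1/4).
[Q(α):Q] = 4

α is a root of x^4 - 721. By Eisenstein's criterion at the prime p = 7 (which divides the constant term 721 but p^2 = 49 does not, since 721 is squarefree), x^4 - 721 is irreducible over Q. Hence [Q(α):Q] = 4.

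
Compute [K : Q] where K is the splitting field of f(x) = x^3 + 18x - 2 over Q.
[K : Q] = 6

By the rational root test, any rational root of the monic integer polynomial f(x) = x^3 + 18x - 2 must be an integer dividing the constant term -2, i.e. one of ±{1, 2}. Evaluating: f(1) = 17, f(-1) = -21, f(2) = 42, f(-2) = -46; none is 0, so f has no rational root and is therefore irreducible over Q (a cubic with no linear factor over a field is irreducible). For an irreducible cubic, the Galois group is A_3 or S_3 according as the discriminant disc(f) = -4a^3 - 27b^2 = -4·(18)^3 - 27·(-2)^2 = -23436 is or is not a square in Q. Here disc(f) = -23436 is not a perfect square in Q, so the Galois group of f over Q is not contained in A_3 and must be all of S_3. The splitting field has degree |S_3| = 6 over Q, so [K : Q] = 6.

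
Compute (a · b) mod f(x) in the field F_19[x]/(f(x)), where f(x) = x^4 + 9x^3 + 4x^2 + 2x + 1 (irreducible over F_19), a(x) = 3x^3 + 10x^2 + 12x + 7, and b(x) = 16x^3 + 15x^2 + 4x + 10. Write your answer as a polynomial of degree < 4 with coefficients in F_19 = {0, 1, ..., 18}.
a · b ≡ 6x^3 + 9x^2 + 12x + 12 (mod f(x))

Multiply in F_19[x]: a(x)·b(x) = (3x^3 + 10x^2 + 12x + 7)·(16x^3 + 15x^2 + 4x + 10) = 10x^6 + 15x^5 + 12x^4 + x^3 + 6x^2 + 15x + 13. This has degree ≥ 4, so divide by f(x) over F_19: 10x^6 + 15x^5 + 12x^4 + x^3 + 6x^2 + 15x + 13 = (10x^2 + x + 1)·(x^4 + 9x^3 + 4x^2 + 2x + 1) + (6x^3 + 9x^2 + 12x + 12). Hence a·b ≡ 6x^3 + 9x^2 + 12x + 12 (mod f). (F_19[x]/(f) is a field with 19^4 = 130321 elements since f is irreducible of degree 4.)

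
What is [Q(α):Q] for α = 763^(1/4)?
[Q(α):Q] = 4

α is a root of x^4 - 763. By Eisenstein's criterion at the prime p = 7 (which divides the constant term 763 but p^2 = 49 does not, since 763 is squarefree), x^4 - 763 is irreducible over Q. Hence [Q(α):Q] = 4.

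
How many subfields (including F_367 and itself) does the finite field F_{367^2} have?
F_{367^2} has 2 subfields

The subfields of F_{p^n} are exactly the fields F_{p^d} for d | n (each is the fixed field of the unique index-d subgroup of Gal(F_{p^n}/F_p) ≅ Z/nZ). The divisors of n = 2 are {1, 2}, giving 2 subfields: F_{367^1}, F_{367^2}.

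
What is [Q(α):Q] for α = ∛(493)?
[Q(α):Q] = 3

The minimal polynomial of α is x^3 - 493, irreducible over Q since 493 is not a perfect cube (so x^3 - 493 has no rational root). Hence [Q(α):Q] = deg(m_α) = 3.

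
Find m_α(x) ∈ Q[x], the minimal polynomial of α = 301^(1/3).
m_α(x) = x^3 - 301

α satisfies α^3 = 301, so x^3 - 301 annihilates α. By the rational root test, a rational root p/q (in lowest terms) of x^3 - 301 would satisfy p^3 = 301 q^3, forcing q = 1 and p^3 = 301; but 301 is not a perfect cube, contradiction. A monic cubic over Q with no rational root is irreducible (any nontrivial factorization would include a linear factor). Hence x^3 - 301 is the minimal polynomial of α, and in particular [Q(α):Q] = 3.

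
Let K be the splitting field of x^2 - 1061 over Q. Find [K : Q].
[K : Q] = 2

f(x) = x^2 - 1061 factors as (x - √1061)(x + √1061). The splitting field is K = Q(√1061). Since 1061 is squarefree and > 1, it is not a perfect square, so x^2 - 1061 is irreducible over Q and [Q(√1061) : Q] = 2. Hence [K : Q] = 2.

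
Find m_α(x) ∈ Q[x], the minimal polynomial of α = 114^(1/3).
m_α(x) = x^3 - 114

α satisfies α^3 = 114, so x^3 - 114 annihilates α. By the rational root test, a rational root p/q (in lowest terms) of x^3 - 114 would satisfy p^3 = 114 q^3, forcing q = 1 and p^3 = 114; but 114 is not a perfect cube, contradiction. A monic cubic over Q with no rational root is irreducible (any nontrivial factorization would include a linear factor). Hence x^3 - 114 is the minimal polynomial of α, and in particular [Q(α):Q] = 3.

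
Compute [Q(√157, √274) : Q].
[Q(√157, √274) : Q] = 4

[Q(√157):Q] = 2 (min poly x^2 - 157, irreducible since 157 is squarefree > 1). For the top step, suppose √274 ∈ Q(√157), say √274 = c + d√157 with c, d ∈ Q. Squaring: 274 = c^2 + 157d^2 + 2cd√157. Since √157 ∉ Q this forces 2cd = 0. If d = 0 then √274 = c ∈ Q, contradicting 274 squarefree > 1. If c = 0 then 274 = 157d^2, so 157·274 = (157d)^2 is a perfect square in Q — but 157·274 = 43018 is not a perfect square (since 157 and 274 are distinct squarefree integers). Contradiction. Hence √274 ∉ Q(√157), so x^2 - 274 stays irreducible over Q(√157) and [Q(√157, √274) : Q(√157)] = 2. By the tower law, [Q(√157, √274) : Q] = 2 · 2 = 4.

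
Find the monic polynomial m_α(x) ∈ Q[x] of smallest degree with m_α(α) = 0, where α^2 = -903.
m_α(x) = x^2 + 903

α satisfies α^2 + 903 = 0, so x^2 + 903 annihilates α. Since d = -903 is squarefree and ≠ 1, it is not a perfect square in Q, so x^2 + 903 has no rational root and is therefore irreducible over Q (a degree-2 polynomial over a field is irreducible iff it has no root). Hence m_α(x) = x^2 + 903.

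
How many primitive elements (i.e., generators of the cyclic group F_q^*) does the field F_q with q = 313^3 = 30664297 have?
There are φ(30664296) = 9383040 primitive elements

F_q^* is cyclic of order q - 1 = 30664296. A cyclic group of order m has exactly φ(m) generators. Here m = 30664296 = 2^3 · 3^2 · 13 · 181^2, so the number of primitive elements is φ(30664296) = 9383040.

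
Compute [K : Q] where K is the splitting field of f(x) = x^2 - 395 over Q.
[K : Q] = 2

f(x) = x^2 - 395 factors as (x - √395)(x + √395). The splitting field is K = Q(√395). Since 395 is squarefree and > 1, it is not a perfect square, so x^2 - 395 is irreducible over Q and [Q(√395) : Q] = 2. Hence [K : Q] = 2.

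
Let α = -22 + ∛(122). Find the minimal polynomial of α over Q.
m_α(x) = x^3 + 66x^2 + 1452x + 10526

Set β = α + 22 = ∛(122), so β^3 = 122. Then (α + 22)^3 - 122 = 0, i.e. α is a root of g(x) = (x + 22)^3 - 122 = x^3 + 66x^2 + 1452x + 10526. Since g(x) = h(x + 22) where h(x) = x^3 - 122, and h is irreducible over Q (because 122 is not a perfect cube, so h has no rational root, and a monic cubic with no rational root is irreducible), g is also irreducible (irreducibility is preserved under the substitution x → x + 22). Hence m_α(x) = x^3 + 66x^2 + 1452x + 10526.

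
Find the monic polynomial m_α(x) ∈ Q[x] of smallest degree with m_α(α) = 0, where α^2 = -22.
m_α(x) = x^2 + 22

α satisfies α^2 + 22 = 0, so x^2 + 22 annihilates α. Since d = -22 is squarefree and ≠ 1, it is not a perfect square in Q, so x^2 + 22 has no rational root and is therefore irreducible over Q (a degree-2 polynomial over a field is irreducible iff it has no root). Hence m_α(x) = x^2 + 22.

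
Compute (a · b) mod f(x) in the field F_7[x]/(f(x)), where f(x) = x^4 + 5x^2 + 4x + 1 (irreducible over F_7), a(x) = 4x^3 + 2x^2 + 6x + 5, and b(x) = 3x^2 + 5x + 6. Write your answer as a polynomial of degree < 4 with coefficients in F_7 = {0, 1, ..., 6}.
a · b ≡ 6x^3 + 5x^2 + x + 4 (mod f(x))

Multiply in F_7[x]: a(x)·b(x) = (4x^3 + 2x^2 + 6x + 5)·(3x^2 + 5x + 6) = 5x^5 + 5x^4 + 3x^3 + x^2 + 5x + 2. This has degree ≥ 4, so divide by f(x) over F_7: 5x^5 + 5x^4 + 3x^3 + x^2 + 5x + 2 = (5x + 5)·(x^4 + 5x^2 + 4x + 1) + (6x^3 + 5x^2 + x + 4). Hence a·b ≡ 6x^3 + 5x^2 + x + 4 (mod f). (F_7[x]/(f) is a field with 7^4 = 2401 elements since f is irreducible of degree 4.)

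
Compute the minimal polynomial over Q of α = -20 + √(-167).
m_α(x) = x^2 + 40x + 567

From α + 20 = √(-167), squaring gives (α + 20)^2 = -167, i.e. α^2 + 40α + 400 = -167, so α^2 + 40α + 567 = 0. The discriminant of x^2 + 40x + 567 is (40)^2 - 4·(567) = 1600 - 2268 = -668, and 4·(-167) is not a perfect square in Q since -167 is squarefree and ≠ 1. Hence x^2 + 40x + 567 is irreducible over Q and is the minimal polynomial of α.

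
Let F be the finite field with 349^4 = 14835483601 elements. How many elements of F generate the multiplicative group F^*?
There are φ(14835483600) = 3273984000 primitive elements

F_q^* is cyclic of order q - 1 = 14835483600. A cyclic group of order m has exactly φ(m) generators. Here m = 14835483600 = 2^4 · 3 · 5^2 · 7 · 29 · 60901, so the number of primitive elements is φ(14835483600) = 3273984000.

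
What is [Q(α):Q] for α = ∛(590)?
[Q(α):Q] = 3

The minimal polynomial of α is x^3 - 590, irreducible over Q since 590 is not a perfect cube (so x^3 - 590 has no rational root). Hence [Q(α):Q] = deg(m_α) = 3.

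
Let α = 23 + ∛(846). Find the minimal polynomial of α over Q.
m_α(x) = x^3 - 69x^2 + 1587x - 13013

Set β = α - 23 = ∛(846), so β^3 = 846. Then (α - 23)^3 - 846 = 0, i.e. α is a root of g(x) = (x - 23)^3 - 846 = x^3 - 69x^2 + 1587x - 13013. Since g(x) = h(x - 23) where h(x) = x^3 - 846, and h is irreducible over Q (because 846 is not a perfect cube, so h has no rational root, and a monic cubic with no rational root is irreducible), g is also irreducible (irreducibility is preserved under the substitution x → x - 23). Hence m_α(x) = x^3 - 69x^2 + 1587x - 13013.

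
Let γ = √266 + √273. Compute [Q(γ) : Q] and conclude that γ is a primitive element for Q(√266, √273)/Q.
[Q(γ) : Q] = 4 (equivalently, Q(γ) = Q(√266, √273))

Obviously Q(γ) ⊆ Q(√266, √273), and [Q(√266, √273):Q] = 4 (since 266, 273 are distinct squarefree integers > 1 with 72618 not a perfect square). To show equality we compute the minimal polynomial of γ. From γ = √266 + √273: γ^2 = 266 + 2√(72618) + 273 = 539 + 2√(72618), so γ^2 - 539 = 2√(72618); squaring, (γ^2 - 539)^2 = 4·72618, i.e. γ^4 - 1078γ^2 + 290521 - 290472 = 0, i.e. γ^4 - 1078γ^2 + 49 = 0. So γ is a root of x^4 - 1078x^2 + 49. This polynomial is irreducible over Q: it has no rational root (each ±√266 ± √273 is irrational), and any factorization into two quadratics over Q would force √(72618) ∈ Q (pairing opposite roots) or √266, √273 ∈ Q (other pairings), all impossible. Hence [Q(γ):Q] = 4 = [Q(√266, √273):Q], so Q(γ) = Q(√266, √273).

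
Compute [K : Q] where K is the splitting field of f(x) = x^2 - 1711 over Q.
[K : Q] = 2

f(x) = x^2 - 1711 factors as (x - √1711)(x + √1711). The splitting field is K = Q(√1711). Since 1711 is squarefree and > 1, it is not a perfect square, so x^2 - 1711 is irreducible over Q and [Q(√1711) : Q] = 2. Hence [K : Q] = 2.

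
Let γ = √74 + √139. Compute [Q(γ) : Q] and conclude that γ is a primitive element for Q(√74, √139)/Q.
[Q(γ) : Q] = 4 (equivalently, Q(γ) = Q(√74, √139))

Obviously Q(γ) ⊆ Q(√74, √139), and [Q(√74, √139):Q] = 4 (since 74, 139 are distinct squarefree integers > 1 with 10286 not a perfect square). To show equality we compute the minimal polynomial of γ. From γ = √74 + √139: γ^2 = 74 + 2√(10286) + 139 = 213 + 2√(10286), so γ^2 - 213 = 2√(10286); squaring, (γ^2 - 213)^2 = 4·10286, i.e. γ^4 - 426γ^2 + 45369 - 41144 = 0, i.e. γ^4 - 426γ^2 + 4225 = 0. So γ is a root of x^4 - 426x^2 + 4225. This polynomial is irreducible over Q: it has no rational root (each ±√74 ± √139 is irrational), and any factorization into two quadratics over Q would force √(10286) ∈ Q (pairing opposite roots) or √74, √139 ∈ Q (other pairings), all impossible. Hence [Q(γ):Q] = 4 = [Q(√74, √139):Q], so Q(γ) = Q(√74, √139).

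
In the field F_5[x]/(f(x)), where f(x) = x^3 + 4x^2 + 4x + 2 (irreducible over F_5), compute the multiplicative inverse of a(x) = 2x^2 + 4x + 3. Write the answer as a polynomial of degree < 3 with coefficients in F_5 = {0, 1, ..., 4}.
a(x)^(-1) ≡ 4x^2 + 3 (mod f(x))

Since f is irreducible over F_5, F_5[x]/(f) is a field and a(x) ≠ 0 has an inverse. Apply the extended Euclidean algorithm to f(x) and a(x) in F_5[x]: f(x) = (3x + 1)·a(x) + (x + 4);  a(x) = (2x + 1)·(x + 4) + (4). The last nonzero remainder is the constant 4 = gcd(f, a) in F_5. Back-substituting through the division chain expresses 4 = s(x)·a(x) + t(x)·f(x) with s(x) ≡ x^2 + 2 (mod f), so (x^2 + 2)·a(x) ≡ 4 (mod f). Multiplying by 4^(-1) ≡ 4 in F_5 gives a(x)^(-1) ≡ 4·(x^2 + 2) ≡ 4x^2 + 3 (mod f). Check: (2x^2 + 4x + 3)·(4x^2 + 3) = 3x^4 + x^3 + 3x^2 + 2x + 4 ≡ 1 (mod x^3 + 4x^2 + 4x + 2).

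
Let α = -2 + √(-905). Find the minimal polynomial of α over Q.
m_α(x) = x^2 + 4x + 909

From α + 2 = √(-905), squaring gives (α + 2)^2 = -905, i.e. α^2 + 4α + 4 = -905, so α^2 + 4α + 909 = 0. The discriminant of x^2 + 4x + 909 is (4)^2 - 4·(909) = 16 - 3636 = -3620, and 4·(-905) is not a perfect square in Q since -905 is squarefree and ≠ 1. Hence x^2 + 4x + 909 is irreducible over Q and is the minimal polynomial of α.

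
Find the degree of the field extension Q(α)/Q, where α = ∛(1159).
[Q(α):Q] = 3

The minimal polynomial of α is x^3 - 1159, irreducible over Q since 1159 is not a perfect cube (so x^3 - 1159 has no rational root). Hence [Q(α):Q] = deg(m_α) = 3.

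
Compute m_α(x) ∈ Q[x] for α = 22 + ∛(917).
m_α(x) = x^3 - 66x^2 + 1452x - 11565

Set β = α - 22 = ∛(917), so β^3 = 917. Then (α - 22)^3 - 917 = 0, i.e. α is a root of g(x) = (x - 22)^3 - 917 = x^3 - 66x^2 + 1452x - 11565. Since g(x) = h(x - 22) where h(x) = x^3 - 917, and h is irreducible over Q (because 917 is not a perfect cube, so h has no rational root, and a monic cubic with no rational root is irreducible), g is also irreducible (irreducibility is preserved under the substitution x → x - 22). Hence m_α(x) = x^3 - 66x^2 + 1452x - 11565.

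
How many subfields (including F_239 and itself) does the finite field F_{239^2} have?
F_{239^2} has 2 subfields

The subfields of F_{p^n} are exactly the fields F_{p^d} for d | n (each is the fixed field of the unique index-d subgroup of Gal(F_{p^n}/F_p) ≅ Z/nZ). The divisors of n = 2 are {1, 2}, giving 2 subfields: F_{239^1}, F_{239^2}.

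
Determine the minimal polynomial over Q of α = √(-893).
m_α(x) = x^2 + 893

α satisfies α^2 + 893 = 0, so x^2 + 893 annihilates α. Since d = -893 is squarefree and ≠ 1, it is not a perfect square in Q, so x^2 + 893 has no rational root and is therefore irreducible over Q (a degree-2 polynomial over a field is irreducible iff it has no root). Hence m_α(x) = x^2 + 893.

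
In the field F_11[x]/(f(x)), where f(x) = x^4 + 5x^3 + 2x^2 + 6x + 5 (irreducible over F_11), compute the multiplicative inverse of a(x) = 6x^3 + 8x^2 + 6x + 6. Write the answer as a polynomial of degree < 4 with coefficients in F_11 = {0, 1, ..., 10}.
a(x)^(-1) ≡ 4x^3 + 10x^2 + 10x + 10 (mod f(x))

Since f is irreducible over F_11, F_11[x]/(f) is a field and a(x) ≠ 0 has an inverse. Apply the extended Euclidean algorithm to f(x) and a(x) in F_11[x]: f(x) = (2x)·a(x) + (x^2 + 5x + 5);  a(x) = (6x)·(x^2 + 5x + 5) + (9x + 6);  (x^2 + 5x + 5) = (5x + 7)·(9x + 6) + (7). The last nonzero remainder is the constant 7 = gcd(f, a) in F_11. Back-substituting through the division chain expresses 7 = s(x)·a(x) + t(x)·f(x) with s(x) ≡ 6x^3 + 4x^2 + 4x + 4 (mod f), so (6x^3 + 4x^2 + 4x + 4)·a(x) ≡ 7 (mod f). Multiplying by 7^(-1) ≡ 8 in F_11 gives a(x)^(-1) ≡ 8·(6x^3 + 4x^2 + 4x + 4) ≡ 4x^3 + 10x^2 + 10x + 10 (mod f). Check: (6x^3 + 8x^2 + 6x + 6)·(4x^3 + 10x^2 + 10x + 10) = 2x^6 + 4x^5 + 10x^4 + 4x^3 + 2x^2 + 10x + 5 ≡ 1 (mod x^4 + 5x^3 + 2x^2 + 6x + 5).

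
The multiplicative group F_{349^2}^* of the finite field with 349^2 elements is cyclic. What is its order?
|F_{349^2}^*| = 121800

F_{349^2} has 349^2 = 121801 elements; its multiplicative group consists of all nonzero elements, so |F_{349^2}^*| = 121801 - 1 = 121800. (It is cyclic since any finite subgroup of the multiplicative group of a field is cyclic.)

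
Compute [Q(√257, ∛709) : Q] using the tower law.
[Q(√257, ∛709) : Q] = 6

Let L = Q(√257, ∛709). Since Q(√257) ⊂ L and [Q(√257):Q] = 2, the tower law gives 2 | [L:Q]. Likewise Q(∛709) ⊂ L with [Q(∛709):Q] = 3 (because 709 is not a perfect cube), so 3 | [L:Q]. As gcd(2,3) = 1, [L:Q] is divisible by 6. Conversely L is generated over Q by √257 and ∛709, so [L:Q] ≤ 2·3 = 6. Therefore [Q(√257, ∛709) : Q] = 6.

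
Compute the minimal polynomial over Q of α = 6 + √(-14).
m_α(x) = x^2 - 12x + 50

From α - 6 = √(-14), squaring gives (α - 6)^2 = -14, i.e. α^2 - 12α + 36 = -14, so α^2 - 12α + 50 = 0. The discriminant of x^2 - 12x + 50 is (-12)^2 - 4·(50) = 144 - 200 = -56, and 4·(-14) is not a perfect square in Q since -14 is squarefree and ≠ 1. Hence x^2 - 12x + 50 is irreducible over Q and is the minimal polynomial of α.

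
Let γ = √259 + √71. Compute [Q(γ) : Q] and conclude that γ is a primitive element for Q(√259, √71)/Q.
[Q(γ) : Q] = 4 (equivalently, Q(γ) = Q(√259, √71))

Obviously Q(γ) ⊆ Q(√259, √71), and [Q(√259, √71):Q] = 4 (since 259, 71 are distinct squarefree integers > 1 with 18389 not a perfect square). To show equality we compute the minimal polynomial of γ. From γ = √259 + √71: γ^2 = 259 + 2√(18389) + 71 = 330 + 2√(18389), so γ^2 - 330 = 2√(18389); squaring, (γ^2 - 330)^2 = 4·18389, i.e. γ^4 - 660γ^2 + 108900 - 73556 = 0, i.e. γ^4 - 660γ^2 + 35344 = 0. So γ is a root of x^4 - 660x^2 + 35344. This polynomial is irreducible over Q: it has no rational root (each ±√259 ± √71 is irrational), and any factorization into two quadratics over Q would force √(18389) ∈ Q (pairing opposite roots) or √259, √71 ∈ Q (other pairings), all impossible. Hence [Q(γ):Q] = 4 = [Q(√259, √71):Q], so Q(γ) = Q(√259, √71).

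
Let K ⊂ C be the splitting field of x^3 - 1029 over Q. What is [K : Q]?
[K : Q] = 6

The roots of x^3 - 1029 are ∛1029, ω∛1029, ω^2∛1029 where ω = e^(2πi/3) is a primitive cube root of unity, so K = Q(∛1029, ω). Now [Q(∛1029):Q] = 3 (since 1029 is not a perfect cube, x^3 - 1029 is irreducible) and [Q(ω):Q] = 2. Both 2 and 3 divide [K:Q], and [K:Q] ≤ 3·2 = 6, so [K:Q] = 6. (Equivalently: Q(∛1029) ⊂ R but ω ∉ R, so [K : Q(∛1029)] = 2.)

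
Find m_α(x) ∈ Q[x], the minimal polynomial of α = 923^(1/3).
m_α(x) = x^3 - 923

α satisfies α^3 = 923, so x^3 - 923 annihilates α. By the rational root test, a rational root p/q (in lowest terms) of x^3 - 923 would satisfy p^3 = 923 q^3, forcing q = 1 and p^3 = 923; but 923 is not a perfect cube, contradiction. A monic cubic over Q with no rational root is irreducible (any nontrivial factorization would include a linear factor). Hence x^3 - 923 is the minimal polynomial of α, and in particular [Q(α):Q] = 3.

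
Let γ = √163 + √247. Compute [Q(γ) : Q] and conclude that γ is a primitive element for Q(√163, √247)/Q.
[Q(γ) : Q] = 4 (equivalently, Q(γ) = Q(√163, √247))

Obviously Q(γ) ⊆ Q(√163, √247), and [Q(√163, √247):Q] = 4 (since 163, 247 are distinct squarefree integers > 1 with 40261 not a perfect square). To show equality we compute the minimal polynomial of γ. From γ = √163 + √247: γ^2 = 163 + 2√(40261) + 247 = 410 + 2√(40261), so γ^2 - 410 = 2√(40261); squaring, (γ^2 - 410)^2 = 4·40261, i.e. γ^4 - 820γ^2 + 168100 - 161044 = 0, i.e. γ^4 - 820γ^2 + 7056 = 0. So γ is a root of x^4 - 820x^2 + 7056. This polynomial is irreducible over Q: it has no rational root (each ±√163 ± √247 is irrational), and any factorization into two quadratics over Q would force √(40261) ∈ Q (pairing opposite roots) or √163, √247 ∈ Q (other pairings), all impossible. Hence [Q(γ):Q] = 4 = [Q(√163, √247):Q], so Q(γ) = Q(√163, √247).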